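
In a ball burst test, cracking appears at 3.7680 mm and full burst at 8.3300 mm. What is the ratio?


Formula: Ratio = crack / burst
Substituting: Ratio = 3.7680 / 8.3300
Result: 0.4523


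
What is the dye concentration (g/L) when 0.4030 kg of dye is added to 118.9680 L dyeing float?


Formula: Conc = dye_mass(kg) / volume(L) * 1000
Substituting: Conc = 0.4030 / 118.9680 * 1000
Result: 3.3875 g/L


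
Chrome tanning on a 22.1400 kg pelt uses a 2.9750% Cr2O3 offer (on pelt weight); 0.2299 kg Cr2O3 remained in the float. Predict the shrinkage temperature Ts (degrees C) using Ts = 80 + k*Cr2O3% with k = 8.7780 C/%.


Offered = pelt * offer_pct / 100 = 22.1400 * 2.9750 / 100 = 0.6587 kg
Uptake = offered - residual = 0.6587 - 0.2299 = 0.4288 kg
Cr2O3% on pelt = uptake / pelt * 100 = 0.4288 / 22.1400 * 100 = 1.9366 %
Ts = 80 + k * Cr2O3% = 80 + 8.7780 * 1.9366 = 96.9995 C


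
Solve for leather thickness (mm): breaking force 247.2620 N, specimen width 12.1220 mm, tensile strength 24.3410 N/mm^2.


Formula: t = F / (TS * w)
Substituting: t = 247.2620 / (24.3410 * 12.1220)
Result: 0.8380 mm


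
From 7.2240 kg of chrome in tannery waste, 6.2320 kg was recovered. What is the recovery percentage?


Formula: Recovery = recovered / input * 100
Substituting: Recovery = 6.2320 / 7.2240 * 100
Result: 86.2680 %


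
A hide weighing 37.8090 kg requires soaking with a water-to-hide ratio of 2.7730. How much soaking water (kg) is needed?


Formula: Water = hide_weight * ratio
Substituting: Water = 37.8090 * 2.7730
Result: 104.8444 kg


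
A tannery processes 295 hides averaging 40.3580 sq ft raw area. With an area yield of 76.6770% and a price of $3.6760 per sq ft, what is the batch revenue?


Raw_total = N * avg_area = 295 * 40.3580 = 11905.6100 sq ft
Finished = Raw_total * yield / 100 = 11905.6100 * 76.6770 / 100 = 9128.8646 sq ft
Value = Finished * price = 9128.8646 * 3.6760 = 33557.7062 $


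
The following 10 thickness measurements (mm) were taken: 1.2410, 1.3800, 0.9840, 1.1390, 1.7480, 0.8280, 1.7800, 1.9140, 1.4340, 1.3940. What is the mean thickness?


Formula: Average = sum / n
Substituting: Average = 13.8420 / 10
Result: 1.3842 mm


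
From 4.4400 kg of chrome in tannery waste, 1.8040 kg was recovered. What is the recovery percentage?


Formula: Recovery = recovered / input * 100
Substituting: Recovery = 1.8040 / 4.4400 * 100
Result: 40.6306 %


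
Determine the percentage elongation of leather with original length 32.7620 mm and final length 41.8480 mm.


Formula: Elongation = (Lf - L0) / L0 * 100
Substituting: Elongation = (41.8480 - 32.7620) / 32.7620 * 100
Result: 27.7333 %


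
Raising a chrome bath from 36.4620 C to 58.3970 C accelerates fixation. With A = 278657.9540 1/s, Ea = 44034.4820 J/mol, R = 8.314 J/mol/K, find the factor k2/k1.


T1 = 36.4620 + 273.15 = 309.6120 K; T2 = 58.3970 + 273.15 = 331.5470 K
k1 = A * exp(-Ea/(R*T1)) = 278657.9540 * exp(-44034.4820/(8.314*309.6120)) = 0.0103692 1/s
k2 = A * exp(-Ea/(R*T2)) = 278657.9540 * exp(-44034.4820/(8.314*331.5470)) = 0.0321563 1/s
k2/k1 = 0.0321563 / 0.0103692 = 3.1011


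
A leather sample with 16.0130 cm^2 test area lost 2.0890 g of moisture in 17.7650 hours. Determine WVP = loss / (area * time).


Formula: WVP = loss / (area * time)
Substituting: WVP = 2.0890 / (16.0130 * 17.7650)
Result: 0.00734346 g/(cm^2*hr)


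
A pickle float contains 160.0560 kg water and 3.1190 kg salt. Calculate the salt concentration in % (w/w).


Formula: Conc = salt / (water + salt) * 100
Substituting: Conc = 3.1190 / (160.0560 + 3.1190) * 100
Result: 1.9114 %


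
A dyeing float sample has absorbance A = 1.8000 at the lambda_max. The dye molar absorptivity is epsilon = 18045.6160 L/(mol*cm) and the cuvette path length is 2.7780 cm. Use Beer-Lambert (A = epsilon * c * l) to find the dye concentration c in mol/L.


Formula: c = A / (epsilon * l)
Substituting: c = 1.8000 / (18045.6160 * 2.7780)
Result: 3.5906e-05 mol/L


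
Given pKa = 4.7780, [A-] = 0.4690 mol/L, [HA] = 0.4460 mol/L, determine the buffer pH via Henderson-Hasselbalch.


ratio = [A-] / [HA] = 0.4690 / 0.4460 = 1.0516
log10(ratio) = 0.021838
pH = pKa + log10(ratio) = 4.7780 + 0.021838 = 4.7998


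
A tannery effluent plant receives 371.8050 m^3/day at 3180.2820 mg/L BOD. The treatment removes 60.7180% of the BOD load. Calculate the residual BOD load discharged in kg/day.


Load_in = volume * conc / 1000 = 371.8050 * 3180.2820 / 1000 = 1182.4447 kg/day
Removed = Load_in * eff / 100 = 1182.4447 * 60.7180 / 100 = 717.9568 kg/day
Load_out = Load_in - Removed = 1182.4447 - 717.9568 = 464.4879 kg/day


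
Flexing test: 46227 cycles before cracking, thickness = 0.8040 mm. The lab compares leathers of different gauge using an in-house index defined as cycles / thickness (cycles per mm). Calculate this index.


Formula: Index = cycles / thickness
Substituting: Index = 46227 / 0.8040
Result: 57496.2687 cycles/mm


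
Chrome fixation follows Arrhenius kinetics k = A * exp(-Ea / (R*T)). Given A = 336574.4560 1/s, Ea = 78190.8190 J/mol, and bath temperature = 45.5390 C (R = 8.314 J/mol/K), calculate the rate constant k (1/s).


T_K = T_C + 273.15 = 45.5390 + 273.15 = 318.6890 K
exponent = -Ea / (R * T_K) = -78190.8190 / (8.314 * 318.6890) = -29.5106
k = A * exp(exponent) = 336574.4560 * exp(-29.5106) = 5.1377e-08 1/s


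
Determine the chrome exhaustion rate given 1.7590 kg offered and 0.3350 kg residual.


Formula: Uptake = (offered - residual) / offered * 100
Substituting: Uptake = (1.7590 - 0.3350) / 1.7590 * 100
Result: 80.9551 %


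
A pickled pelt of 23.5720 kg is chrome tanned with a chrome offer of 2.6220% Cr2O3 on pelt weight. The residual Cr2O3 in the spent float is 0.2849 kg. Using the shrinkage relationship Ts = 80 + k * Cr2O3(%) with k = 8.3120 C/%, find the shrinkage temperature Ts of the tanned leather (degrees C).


Offered = pelt * offer_pct / 100 = 23.5720 * 2.6220 / 100 = 0.6181 kg
Uptake = offered - residual = 0.6181 - 0.2849 = 0.3332 kg
Cr2O3% on pelt = uptake / pelt * 100 = 0.3332 / 23.5720 * 100 = 1.4134 %
Ts = 80 + k * Cr2O3% = 80 + 8.3120 * 1.4134 = 91.7479 C


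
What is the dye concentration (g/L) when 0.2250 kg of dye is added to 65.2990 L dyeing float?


Formula: Conc = dye_mass(kg) / volume(L) * 1000
Substituting: Conc = 0.2250 / 65.2990 * 1000
Result: 3.4457 g/L


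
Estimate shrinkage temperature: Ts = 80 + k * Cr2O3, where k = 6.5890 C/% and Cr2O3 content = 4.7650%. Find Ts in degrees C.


Formula: Ts = 80 + k * Cr2O3
Substituting: Ts = 80 + 6.5890 * 4.7650
Result: 111.3966 C


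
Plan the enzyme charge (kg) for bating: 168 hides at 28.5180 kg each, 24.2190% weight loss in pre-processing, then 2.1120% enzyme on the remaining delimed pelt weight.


Total_raw = N * avg_wt = 168 * 28.5180 = 4791.0240 kg
Substrate = Total_raw * (1 - loss/100) = 4791.0240 * (1 - 24.2190/100) = 3630.6859 kg
Enzyme = Substrate * pct / 100 = 3630.6859 * 2.1120 / 100 = 76.6801 kg


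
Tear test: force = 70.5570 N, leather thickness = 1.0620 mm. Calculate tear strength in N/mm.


Formula: Tear strength = force / thickness
Substituting: Tear strength = 70.5570 / 1.0620
Result: 66.4379 N/mm


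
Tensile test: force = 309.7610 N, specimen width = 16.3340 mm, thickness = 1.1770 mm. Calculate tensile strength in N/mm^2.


Formula: TS = force / (width * thickness)
Substituting: TS = 309.7610 / (16.3340 * 1.1770)
Result: 16.1123 N/mm^2


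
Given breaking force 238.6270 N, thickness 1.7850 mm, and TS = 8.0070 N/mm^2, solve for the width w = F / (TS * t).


Formula: w = F / (TS * t)
Substituting: w = 238.6270 / (8.0070 * 1.7850)
Result: 16.6960 mm


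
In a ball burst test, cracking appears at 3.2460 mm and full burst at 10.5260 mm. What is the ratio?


Formula: Ratio = crack / burst
Substituting: Ratio = 3.2460 / 10.5260
Result: 0.3084


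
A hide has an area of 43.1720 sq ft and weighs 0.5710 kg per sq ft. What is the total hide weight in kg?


Formula: Weight = area * weight_per_sqft
Substituting: Weight = 43.1720 * 0.5710
Result: 24.6512 kg


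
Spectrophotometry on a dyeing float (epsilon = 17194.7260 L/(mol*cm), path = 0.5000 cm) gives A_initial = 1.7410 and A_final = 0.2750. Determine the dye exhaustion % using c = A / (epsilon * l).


c_initial = A_i / (epsilon * l) = 1.7410 / (17194.7260 * 0.5000) = 2.0250e-04 mol/L
c_final = A_f / (epsilon * l) = 0.2750 / (17194.7260 * 0.5000) = 3.1987e-05 mol/L
Exhaustion = (c_initial - c_final) / c_initial * 100 = (2.0250e-04 - 3.1987e-05) / 2.0250e-04 * 100 = 84.2045 %


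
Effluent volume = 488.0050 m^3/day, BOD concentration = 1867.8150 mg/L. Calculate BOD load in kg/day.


Formula: BOD_load = volume * conc / 1000
Substituting: BOD_load = 488.0050 * 1867.8150 / 1000
Result: 911.5031 kg/day


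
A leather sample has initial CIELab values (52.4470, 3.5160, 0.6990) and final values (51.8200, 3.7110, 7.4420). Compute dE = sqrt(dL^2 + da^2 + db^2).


dL = -0.6270, da = 0.1950, db = 6.7430
dE = sqrt((-0.6270)^2 + 0.1950^2 + 6.7430^2) = 6.7749


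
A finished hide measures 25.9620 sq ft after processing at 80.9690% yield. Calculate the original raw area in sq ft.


Formula: raw = finished * 100 / yield
Substituting: raw = 25.9620 * 100 / 80.9690
Result: 32.0641 sq ft


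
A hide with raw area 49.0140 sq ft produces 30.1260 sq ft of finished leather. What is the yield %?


Formula: Yield = finished / raw * 100
Substituting: Yield = 30.1260 / 49.0140 * 100
Result: 61.4641 %


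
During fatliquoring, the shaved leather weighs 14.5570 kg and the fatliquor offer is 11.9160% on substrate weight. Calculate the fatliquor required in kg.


Formula: Fat = substrate * pct / 100
Substituting: Fat = 14.5570 * 11.9160 / 100
Result: 1.7346 kg


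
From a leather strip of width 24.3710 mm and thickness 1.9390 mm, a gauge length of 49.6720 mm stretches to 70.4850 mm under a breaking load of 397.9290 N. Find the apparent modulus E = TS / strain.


TS = F / (w * t) = 397.9290 / (24.3710 * 1.9390) = 8.4208 N/mm^2
strain = (Lf - L0) / L0 = (70.4850 - 49.6720) / 49.6720 = 0.4190
E = TS / strain = 8.4208 / 0.4190 = 20.0970 N/mm^2


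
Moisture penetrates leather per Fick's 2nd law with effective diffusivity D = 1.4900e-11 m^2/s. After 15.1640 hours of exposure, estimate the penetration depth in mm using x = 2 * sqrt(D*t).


t = 15.1640 hr * 3600 = 54590.4000 s
D * t = 1.4900e-11 * 54590.4000 = 8.1340e-07
x = 2 * sqrt(D*t) = 2 * sqrt(8.1340e-07) = 0.00180377 m = 1.8038 mm


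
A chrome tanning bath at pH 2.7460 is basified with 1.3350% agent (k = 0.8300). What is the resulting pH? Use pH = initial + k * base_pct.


Formula: pH_final = pH_initial + k * base_pct
Substituting: pH_final = 2.7460 + 0.8300 * 1.3350
Result: 3.8540


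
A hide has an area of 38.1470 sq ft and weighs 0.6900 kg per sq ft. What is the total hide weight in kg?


Formula: Weight = area * weight_per_sqft
Substituting: Weight = 38.1470 * 0.6900
Result: 26.3214 kg


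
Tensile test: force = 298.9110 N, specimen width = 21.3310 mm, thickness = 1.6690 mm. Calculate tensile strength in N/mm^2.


Formula: TS = force / (width * thickness)
Substituting: TS = 298.9110 / (21.3310 * 1.6690)
Result: 8.3960 N/mm^2


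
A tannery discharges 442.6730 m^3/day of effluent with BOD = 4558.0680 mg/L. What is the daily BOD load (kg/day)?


Formula: BOD_load = volume * conc / 1000
Substituting: BOD_load = 442.6730 * 4558.0680 / 1000
Result: 2017.7336 kg/day


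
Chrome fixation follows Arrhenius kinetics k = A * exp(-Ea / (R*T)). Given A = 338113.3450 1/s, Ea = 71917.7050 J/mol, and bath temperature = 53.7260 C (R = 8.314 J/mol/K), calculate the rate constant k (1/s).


T_K = T_C + 273.15 = 53.7260 + 273.15 = 326.8760 K
exponent = -Ea / (R * T_K) = -71917.7050 / (8.314 * 326.8760) = -26.4632
k = A * exp(exponent) = 338113.3450 * exp(-26.4632) = 1.0870e-06 1/s


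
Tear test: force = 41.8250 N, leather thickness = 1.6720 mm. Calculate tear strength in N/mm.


Formula: Tear strength = force / thickness
Substituting: Tear strength = 41.8250 / 1.6720
Result: 25.0150 N/mm


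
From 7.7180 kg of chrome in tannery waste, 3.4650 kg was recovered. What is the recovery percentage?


Formula: Recovery = recovered / input * 100
Substituting: Recovery = 3.4650 / 7.7180 * 100
Result: 44.8951 %


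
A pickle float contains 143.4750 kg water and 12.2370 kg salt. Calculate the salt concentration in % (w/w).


Formula: Conc = salt / (water + salt) * 100
Substituting: Conc = 12.2370 / (143.4750 + 12.2370) * 100
Result: 7.8587 %


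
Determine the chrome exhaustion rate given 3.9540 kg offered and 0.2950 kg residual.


Formula: Uptake = (offered - residual) / offered * 100
Substituting: Uptake = (3.9540 - 0.2950) / 3.9540 * 100
Result: 92.5392 %


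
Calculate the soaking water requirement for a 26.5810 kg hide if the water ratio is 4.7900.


Formula: Water = hide_weight * ratio
Substituting: Water = 26.5810 * 4.7900
Result: 127.3230 kg


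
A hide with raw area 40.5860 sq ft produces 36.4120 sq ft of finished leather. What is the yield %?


Formula: Yield = finished / raw * 100
Substituting: Yield = 36.4120 / 40.5860 * 100
Result: 89.7157 %


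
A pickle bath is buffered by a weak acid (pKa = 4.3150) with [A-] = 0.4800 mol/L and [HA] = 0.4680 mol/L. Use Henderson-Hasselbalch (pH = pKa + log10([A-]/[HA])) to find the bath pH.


ratio = [A-] / [HA] = 0.4800 / 0.4680 = 1.0256
log10(ratio) = 0.0109954
pH = pKa + log10(ratio) = 4.3150 + 0.0109954 = 4.3260


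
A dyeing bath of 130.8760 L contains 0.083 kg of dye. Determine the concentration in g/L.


Formula: Conc = dye_mass(kg) / volume(L) * 1000
Substituting: Conc = 0.083 / 130.8760 * 1000
Result: 0.6342 g/L


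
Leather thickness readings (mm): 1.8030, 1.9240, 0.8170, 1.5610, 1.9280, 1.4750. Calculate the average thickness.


Formula: Average = sum / n
Substituting: Average = 9.5080 / 6
Result: 1.5847 mm


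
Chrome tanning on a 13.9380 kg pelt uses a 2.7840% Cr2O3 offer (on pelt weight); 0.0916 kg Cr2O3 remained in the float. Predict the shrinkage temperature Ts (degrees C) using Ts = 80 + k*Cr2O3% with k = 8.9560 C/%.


Offered = pelt * offer_pct / 100 = 13.9380 * 2.7840 / 100 = 0.3880 kg
Uptake = offered - residual = 0.3880 - 0.0916 = 0.2964 kg
Cr2O3% on pelt = uptake / pelt * 100 = 0.2964 / 13.9380 * 100 = 2.1268 %
Ts = 80 + k * Cr2O3% = 80 + 8.9560 * 2.1268 = 99.0477 C


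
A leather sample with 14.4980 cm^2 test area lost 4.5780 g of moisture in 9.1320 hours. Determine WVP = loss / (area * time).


Formula: WVP = loss / (area * time)
Substituting: WVP = 4.5780 / (14.4980 * 9.1320)
Result: 0.0345782 g/(cm^2*hr)


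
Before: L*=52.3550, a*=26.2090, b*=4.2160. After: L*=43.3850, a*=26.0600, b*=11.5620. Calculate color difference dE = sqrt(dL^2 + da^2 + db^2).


dL = -8.9700, da = -0.1490, db = 7.3460
dE = sqrt((-8.9700)^2 + (-0.1490)^2 + 7.3460^2) = 11.5951


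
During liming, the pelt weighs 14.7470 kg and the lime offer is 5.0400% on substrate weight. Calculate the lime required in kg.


Formula: Lime = substrate * pct / 100
Substituting: Lime = 14.7470 * 5.0400 / 100
Result: 0.7432 kg


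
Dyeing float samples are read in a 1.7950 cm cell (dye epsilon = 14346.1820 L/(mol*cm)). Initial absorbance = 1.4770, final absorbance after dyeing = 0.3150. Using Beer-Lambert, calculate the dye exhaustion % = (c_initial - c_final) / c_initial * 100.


c_initial = A_i / (epsilon * l) = 1.4770 / (14346.1820 * 1.7950) = 5.7356e-05 mol/L
c_final = A_f / (epsilon * l) = 0.3150 / (14346.1820 * 1.7950) = 1.2232e-05 mol/L
Exhaustion = (c_initial - c_final) / c_initial * 100 = (5.7356e-05 - 1.2232e-05) / 5.7356e-05 * 100 = 78.6730 %


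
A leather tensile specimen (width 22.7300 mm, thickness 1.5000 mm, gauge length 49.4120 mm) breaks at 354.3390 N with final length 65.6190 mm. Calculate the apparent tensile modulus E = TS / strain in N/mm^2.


TS = F / (w * t) = 354.3390 / (22.7300 * 1.5000) = 10.3927 N/mm^2
strain = (Lf - L0) / L0 = (65.6190 - 49.4120) / 49.4120 = 0.3280
E = TS / strain = 10.3927 / 0.3280 = 31.6853 N/mm^2


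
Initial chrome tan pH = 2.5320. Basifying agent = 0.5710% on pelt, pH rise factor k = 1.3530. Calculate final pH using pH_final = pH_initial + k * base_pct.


Formula: pH_final = pH_initial + k * base_pct
Substituting: pH_final = 2.5320 + 1.3530 * 0.5710
Result: 3.3046


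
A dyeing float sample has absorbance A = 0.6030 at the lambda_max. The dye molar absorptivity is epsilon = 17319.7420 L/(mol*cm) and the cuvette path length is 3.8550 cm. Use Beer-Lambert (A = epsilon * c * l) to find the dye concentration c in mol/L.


Formula: c = A / (epsilon * l)
Substituting: c = 0.6030 / (17319.7420 * 3.8550)
Result: 9.0313e-06 mol/L


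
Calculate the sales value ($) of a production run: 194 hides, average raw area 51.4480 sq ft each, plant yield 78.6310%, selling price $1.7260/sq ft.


Raw_total = N * avg_area = 194 * 51.4480 = 9980.9120 sq ft
Finished = Raw_total * yield / 100 = 9980.9120 * 78.6310 / 100 = 7848.0909 sq ft
Value = Finished * price = 7848.0909 * 1.7260 = 13545.8049 $


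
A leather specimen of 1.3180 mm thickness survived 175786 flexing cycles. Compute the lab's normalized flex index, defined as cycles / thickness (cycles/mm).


Formula: Index = cycles / thickness
Substituting: Index = 175786 / 1.3180
Result: 133373.2929 cycles/mm


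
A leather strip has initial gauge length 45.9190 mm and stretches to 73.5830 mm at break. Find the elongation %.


Formula: Elongation = (Lf - L0) / L0 * 100
Substituting: Elongation = (73.5830 - 45.9190) / 45.9190 * 100
Result: 60.2452 %


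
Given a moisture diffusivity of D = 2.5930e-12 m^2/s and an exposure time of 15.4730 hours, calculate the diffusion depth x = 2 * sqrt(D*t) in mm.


t = 15.4730 hr * 3600 = 55702.8000 s
D * t = 2.5930e-12 * 55702.8000 = 1.4444e-07
x = 2 * sqrt(D*t) = 2 * sqrt(1.4444e-07) = 7.6010e-04 m = 0.7601 mm


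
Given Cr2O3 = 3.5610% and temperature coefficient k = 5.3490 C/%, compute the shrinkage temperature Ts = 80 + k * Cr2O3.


Formula: Ts = 80 + k * Cr2O3
Substituting: Ts = 80 + 5.3490 * 3.5610
Result: 99.0478 C


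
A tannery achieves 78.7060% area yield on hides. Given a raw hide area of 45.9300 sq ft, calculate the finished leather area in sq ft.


Formula: finished = raw * yield / 100
Substituting: finished = 45.9300 * 78.7060 / 100
Result: 36.1497 sq ft


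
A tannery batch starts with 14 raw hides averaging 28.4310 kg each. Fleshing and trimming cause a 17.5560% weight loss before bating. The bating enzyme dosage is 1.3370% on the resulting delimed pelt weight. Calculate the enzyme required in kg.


Total_raw = N * avg_wt = 14 * 28.4310 = 398.0340 kg
Substrate = Total_raw * (1 - loss/100) = 398.0340 * (1 - 17.5560/100) = 328.1552 kg
Enzyme = Substrate * pct / 100 = 328.1552 * 1.3370 / 100 = 4.3874 kg


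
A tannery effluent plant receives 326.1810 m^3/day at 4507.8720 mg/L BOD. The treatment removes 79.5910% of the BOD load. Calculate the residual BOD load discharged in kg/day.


Load_in = volume * conc / 1000 = 326.1810 * 4507.8720 / 1000 = 1470.3822 kg/day
Removed = Load_in * eff / 100 = 1470.3822 * 79.5910 / 100 = 1170.2919 kg/day
Load_out = Load_in - Removed = 1470.3822 - 1170.2919 = 300.0903 kg/day


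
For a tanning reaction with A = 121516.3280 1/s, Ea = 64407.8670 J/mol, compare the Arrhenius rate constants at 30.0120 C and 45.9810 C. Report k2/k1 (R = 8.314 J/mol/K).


T1 = 30.0120 + 273.15 = 303.1620 K; T2 = 45.9810 + 273.15 = 319.1310 K
k1 = A * exp(-Ea/(R*T1)) = 121516.3280 * exp(-64407.8670/(8.314*303.1620)) = 9.7005e-07 1/s
k2 = A * exp(-Ea/(R*T2)) = 121516.3280 * exp(-64407.8670/(8.314*319.1310)) = 3.4843e-06 1/s
k2/k1 = 3.4843e-06 / 9.7005e-07 = 3.5919


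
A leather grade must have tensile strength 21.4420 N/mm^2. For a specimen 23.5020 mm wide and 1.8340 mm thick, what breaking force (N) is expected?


Formula: F = TS * w * t
Substituting: F = 21.4420 * 23.5020 * 1.8340
Result: 924.2074 N


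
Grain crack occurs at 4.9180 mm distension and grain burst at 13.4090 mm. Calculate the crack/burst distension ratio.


Formula: Ratio = crack / burst
Substituting: Ratio = 4.9180 / 13.4090
Result: 0.3668


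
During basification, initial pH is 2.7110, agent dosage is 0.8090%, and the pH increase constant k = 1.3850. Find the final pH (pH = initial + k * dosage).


Formula: pH_final = pH_initial + k * base_pct
Substituting: pH_final = 2.7110 + 1.3850 * 0.8090
Result: 3.8315


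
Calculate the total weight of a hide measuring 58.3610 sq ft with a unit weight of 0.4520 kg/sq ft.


Formula: Weight = area * weight_per_sqft
Substituting: Weight = 58.3610 * 0.4520
Result: 26.3792 kg


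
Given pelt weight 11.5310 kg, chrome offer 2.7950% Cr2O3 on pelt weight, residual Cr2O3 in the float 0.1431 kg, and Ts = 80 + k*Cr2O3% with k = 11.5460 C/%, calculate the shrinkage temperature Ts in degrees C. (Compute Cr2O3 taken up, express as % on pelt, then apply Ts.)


Offered = pelt * offer_pct / 100 = 11.5310 * 2.7950 / 100 = 0.3223 kg
Uptake = offered - residual = 0.3223 - 0.1431 = 0.1792 kg
Cr2O3% on pelt = uptake / pelt * 100 = 0.1792 / 11.5310 * 100 = 1.5540 %
Ts = 80 + k * Cr2O3% = 80 + 11.5460 * 1.5540 = 97.9425 C


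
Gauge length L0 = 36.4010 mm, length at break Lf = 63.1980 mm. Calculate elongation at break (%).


Formula: Elongation = (Lf - L0) / L0 * 100
Substituting: Elongation = (63.1980 - 36.4010) / 36.4010 * 100
Result: 73.6161 %


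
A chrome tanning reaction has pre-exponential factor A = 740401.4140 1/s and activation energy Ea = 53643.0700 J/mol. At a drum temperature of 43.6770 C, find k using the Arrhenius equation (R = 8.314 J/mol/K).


T_K = T_C + 273.15 = 43.6770 + 273.15 = 316.8270 K
exponent = -Ea / (R * T_K) = -53643.0700 / (8.314 * 316.8270) = -20.3649
k = A * exp(exponent) = 740401.4140 * exp(-20.3649) = 0.00105955 1/s


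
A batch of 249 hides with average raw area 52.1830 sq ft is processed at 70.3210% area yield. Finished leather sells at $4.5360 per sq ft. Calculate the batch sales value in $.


Raw_total = N * avg_area = 249 * 52.1830 = 12993.5670 sq ft
Finished = Raw_total * yield / 100 = 12993.5670 * 70.3210 / 100 = 9137.2063 sq ft
Value = Finished * price = 9137.2063 * 4.5360 = 41446.3676 $


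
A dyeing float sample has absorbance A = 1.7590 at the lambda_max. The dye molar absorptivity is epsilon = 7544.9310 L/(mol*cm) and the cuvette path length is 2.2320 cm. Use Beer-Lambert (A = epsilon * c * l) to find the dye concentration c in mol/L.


Formula: c = A / (epsilon * l)
Substituting: c = 1.7590 / (7544.9310 * 2.2320)
Result: 1.0445e-04 mol/L


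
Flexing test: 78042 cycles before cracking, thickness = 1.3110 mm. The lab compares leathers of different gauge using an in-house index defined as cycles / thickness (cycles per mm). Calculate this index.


Formula: Index = cycles / thickness
Substituting: Index = 78042 / 1.3110
Result: 59528.6041 cycles/mm


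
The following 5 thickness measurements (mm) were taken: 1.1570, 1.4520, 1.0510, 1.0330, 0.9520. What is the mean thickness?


Formula: Average = sum / n
Substituting: Average = 5.6450 / 5
Result: 1.1290 mm


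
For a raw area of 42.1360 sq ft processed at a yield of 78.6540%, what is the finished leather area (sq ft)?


Formula: finished = raw * yield / 100
Substituting: finished = 42.1360 * 78.6540 / 100
Result: 33.1416 sq ft


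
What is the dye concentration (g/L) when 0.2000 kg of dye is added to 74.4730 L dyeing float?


Formula: Conc = dye_mass(kg) / volume(L) * 1000
Substituting: Conc = 0.2000 / 74.4730 * 1000
Result: 2.6855 g/L


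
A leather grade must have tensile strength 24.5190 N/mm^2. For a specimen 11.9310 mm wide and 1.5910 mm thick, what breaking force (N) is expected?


Formula: F = TS * w * t
Substituting: F = 24.5190 * 11.9310 * 1.5910
Result: 465.4251 N


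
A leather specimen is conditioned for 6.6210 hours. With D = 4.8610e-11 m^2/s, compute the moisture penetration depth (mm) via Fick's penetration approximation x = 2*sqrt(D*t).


t = 6.6210 hr * 3600 = 23835.6000 s
D * t = 4.8610e-11 * 23835.6000 = 1.1586e-06
x = 2 * sqrt(D*t) = 2 * sqrt(1.1586e-06) = 0.00215281 m = 2.1528 mm


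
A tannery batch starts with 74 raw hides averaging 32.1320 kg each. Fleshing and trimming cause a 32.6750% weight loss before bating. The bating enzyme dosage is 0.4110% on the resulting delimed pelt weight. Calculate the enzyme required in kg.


Total_raw = N * avg_wt = 74 * 32.1320 = 2377.7680 kg
Substrate = Total_raw * (1 - loss/100) = 2377.7680 * (1 - 32.6750/100) = 1600.8323 kg
Enzyme = Substrate * pct / 100 = 1600.8323 * 0.4110 / 100 = 6.5794 kg


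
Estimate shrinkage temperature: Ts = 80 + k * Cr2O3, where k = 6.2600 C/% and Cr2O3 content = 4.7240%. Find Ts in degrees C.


Formula: Ts = 80 + k * Cr2O3
Substituting: Ts = 80 + 6.2600 * 4.7240
Result: 109.5722 C


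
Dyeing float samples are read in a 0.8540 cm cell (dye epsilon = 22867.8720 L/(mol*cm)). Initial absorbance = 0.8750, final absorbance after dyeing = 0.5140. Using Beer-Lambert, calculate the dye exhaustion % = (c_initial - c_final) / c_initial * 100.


c_initial = A_i / (epsilon * l) = 0.8750 / (22867.8720 * 0.8540) = 4.4805e-05 mol/L
c_final = A_f / (epsilon * l) = 0.5140 / (22867.8720 * 0.8540) = 2.6320e-05 mol/L
Exhaustion = (c_initial - c_final) / c_initial * 100 = (4.4805e-05 - 2.6320e-05) / 4.4805e-05 * 100 = 41.2571 %


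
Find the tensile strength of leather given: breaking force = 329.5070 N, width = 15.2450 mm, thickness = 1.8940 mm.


Formula: TS = force / (width * thickness)
Substituting: TS = 329.5070 / (15.2450 * 1.8940)
Result: 11.4119 N/mm^2


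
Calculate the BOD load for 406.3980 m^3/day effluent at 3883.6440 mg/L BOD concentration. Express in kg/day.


Formula: BOD_load = volume * conc / 1000
Substituting: BOD_load = 406.3980 * 3883.6440 / 1000
Result: 1578.3052 kg/day


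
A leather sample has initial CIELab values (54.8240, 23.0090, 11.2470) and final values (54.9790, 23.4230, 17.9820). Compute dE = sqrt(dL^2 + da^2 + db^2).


dL = 0.1550, da = 0.4140, db = 6.7350
dE = sqrt(0.1550^2 + 0.4140^2 + 6.7350^2) = 6.7495


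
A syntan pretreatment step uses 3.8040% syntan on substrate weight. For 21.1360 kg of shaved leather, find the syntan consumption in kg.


Formula: Syntan = substrate * pct / 100
Substituting: Syntan = 21.1360 * 3.8040 / 100
Result: 0.8040 kg


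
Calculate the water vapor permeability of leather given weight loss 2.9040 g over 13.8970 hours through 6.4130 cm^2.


Formula: WVP = loss / (area * time)
Substituting: WVP = 2.9040 / (6.4130 * 13.8970)
Result: 0.0325847 g/(cm^2*hr)


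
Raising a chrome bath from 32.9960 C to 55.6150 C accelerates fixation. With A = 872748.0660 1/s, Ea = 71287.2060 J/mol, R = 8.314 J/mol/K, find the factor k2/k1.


T1 = 32.9960 + 273.15 = 306.1460 K; T2 = 55.6150 + 273.15 = 328.7650 K
k1 = A * exp(-Ea/(R*T1)) = 872748.0660 * exp(-71287.2060/(8.314*306.1460)) = 5.9900e-07 1/s
k2 = A * exp(-Ea/(R*T2)) = 872748.0660 * exp(-71287.2060/(8.314*328.7650)) = 4.1140e-06 1/s
k2/k1 = 4.1140e-06 / 5.9900e-07 = 6.8682


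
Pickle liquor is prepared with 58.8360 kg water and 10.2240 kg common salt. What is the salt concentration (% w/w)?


Formula: Conc = salt / (water + salt) * 100
Substituting: Conc = 10.2240 / (58.8360 + 10.2240) * 100
Result: 14.8045 %


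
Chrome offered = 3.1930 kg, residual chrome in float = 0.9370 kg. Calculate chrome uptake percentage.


Formula: Uptake = (offered - residual) / offered * 100
Substituting: Uptake = (3.1930 - 0.9370) / 3.1930 * 100
Result: 70.6546 %


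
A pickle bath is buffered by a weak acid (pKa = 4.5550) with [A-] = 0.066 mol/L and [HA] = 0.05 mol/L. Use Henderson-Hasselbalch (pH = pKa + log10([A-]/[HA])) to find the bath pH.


ratio = [A-] / [HA] = 0.066 / 0.05 = 1.3200
log10(ratio) = 0.1206
pH = pKa + log10(ratio) = 4.5550 + 0.1206 = 4.6756


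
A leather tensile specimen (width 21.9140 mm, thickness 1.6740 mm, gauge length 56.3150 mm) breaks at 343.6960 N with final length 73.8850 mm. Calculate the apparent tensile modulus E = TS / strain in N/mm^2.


TS = F / (w * t) = 343.6960 / (21.9140 * 1.6740) = 9.3691 N/mm^2
strain = (Lf - L0) / L0 = (73.8850 - 56.3150) / 56.3150 = 0.3120
E = TS / strain = 9.3691 / 0.3120 = 30.0296 N/mm^2


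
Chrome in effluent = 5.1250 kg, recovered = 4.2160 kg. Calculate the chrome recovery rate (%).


Formula: Recovery = recovered / input * 100
Substituting: Recovery = 4.2160 / 5.1250 * 100
Result: 82.2634 %


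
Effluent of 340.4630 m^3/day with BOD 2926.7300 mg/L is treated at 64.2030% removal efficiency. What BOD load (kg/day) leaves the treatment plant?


Load_in = volume * conc / 1000 = 340.4630 * 2926.7300 / 1000 = 996.4433 kg/day
Removed = Load_in * eff / 100 = 996.4433 * 64.2030 / 100 = 639.7465 kg/day
Load_out = Load_in - Removed = 996.4433 - 639.7465 = 356.6968 kg/day


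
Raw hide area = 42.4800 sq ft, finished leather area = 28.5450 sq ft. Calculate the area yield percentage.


Formula: Yield = finished / raw * 100
Substituting: Yield = 28.5450 / 42.4800 * 100
Result: 67.1963 %


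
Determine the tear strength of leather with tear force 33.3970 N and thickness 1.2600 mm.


Formula: Tear strength = force / thickness
Substituting: Tear strength = 33.3970 / 1.2600
Result: 26.5056 N/mm


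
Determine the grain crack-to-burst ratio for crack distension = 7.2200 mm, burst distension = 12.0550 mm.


Formula: Ratio = crack / burst
Substituting: Ratio = 7.2200 / 12.0550
Result: 0.5989


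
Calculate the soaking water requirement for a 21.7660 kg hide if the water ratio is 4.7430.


Formula: Water = hide_weight * ratio
Substituting: Water = 21.7660 * 4.7430
Result: 103.2361 kg


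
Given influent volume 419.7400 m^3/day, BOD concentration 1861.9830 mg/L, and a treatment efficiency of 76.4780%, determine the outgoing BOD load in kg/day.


Load_in = volume * conc / 1000 = 419.7400 * 1861.9830 / 1000 = 781.5487 kg/day
Removed = Load_in * eff / 100 = 781.5487 * 76.4780 / 100 = 597.7128 kg/day
Load_out = Load_in - Removed = 781.5487 - 597.7128 = 183.8359 kg/day


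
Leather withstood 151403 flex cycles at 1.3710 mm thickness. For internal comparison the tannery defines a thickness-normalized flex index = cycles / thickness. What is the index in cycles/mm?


Formula: Index = cycles / thickness
Substituting: Index = 151403 / 1.3710
Result: 110432.5310 cycles/mm


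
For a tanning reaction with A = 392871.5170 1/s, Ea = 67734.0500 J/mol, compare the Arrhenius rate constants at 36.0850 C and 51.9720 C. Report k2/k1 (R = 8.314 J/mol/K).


T1 = 36.0850 + 273.15 = 309.2350 K; T2 = 51.9720 + 273.15 = 325.1220 K
k1 = A * exp(-Ea/(R*T1)) = 392871.5170 * exp(-67734.0500/(8.314*309.2350)) = 1.4207e-06 1/s
k2 = A * exp(-Ea/(R*T2)) = 392871.5170 * exp(-67734.0500/(8.314*325.1220)) = 5.1475e-06 1/s
k2/k1 = 5.1475e-06 / 1.4207e-06 = 3.6233


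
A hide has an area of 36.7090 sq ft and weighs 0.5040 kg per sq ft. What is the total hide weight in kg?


Formula: Weight = area * weight_per_sqft
Substituting: Weight = 36.7090 * 0.5040
Result: 18.5013 kg


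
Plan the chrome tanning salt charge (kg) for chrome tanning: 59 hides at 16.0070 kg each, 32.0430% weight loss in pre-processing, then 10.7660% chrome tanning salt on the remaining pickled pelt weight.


Total_raw = N * avg_wt = 59 * 16.0070 = 944.4130 kg
Substrate = Total_raw * (1 - loss/100) = 944.4130 * (1 - 32.0430/100) = 641.7947 kg
Chrome = Substrate * pct / 100 = 641.7947 * 10.7660 / 100 = 69.0956 kg


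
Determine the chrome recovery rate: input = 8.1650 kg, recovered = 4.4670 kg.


Formula: Recovery = recovered / input * 100
Substituting: Recovery = 4.4670 / 8.1650 * 100
Result: 54.7091 %


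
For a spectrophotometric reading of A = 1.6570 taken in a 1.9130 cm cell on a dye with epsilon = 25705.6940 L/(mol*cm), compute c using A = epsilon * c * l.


Formula: c = A / (epsilon * l)
Substituting: c = 1.6570 / (25705.6940 * 1.9130)
Result: 3.3696e-05 mol/L


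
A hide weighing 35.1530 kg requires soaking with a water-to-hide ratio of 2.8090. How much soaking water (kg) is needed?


Formula: Water = hide_weight * ratio
Substituting: Water = 35.1530 * 2.8090
Result: 98.7448 kg


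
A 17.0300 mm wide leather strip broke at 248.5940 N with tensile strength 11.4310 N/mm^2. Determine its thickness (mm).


Formula: t = F / (TS * w)
Substituting: t = 248.5940 / (11.4310 * 17.0300)
Result: 1.2770 mm


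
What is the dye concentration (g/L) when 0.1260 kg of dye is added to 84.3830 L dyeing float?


Formula: Conc = dye_mass(kg) / volume(L) * 1000
Substituting: Conc = 0.1260 / 84.3830 * 1000
Result: 1.4932 g/L


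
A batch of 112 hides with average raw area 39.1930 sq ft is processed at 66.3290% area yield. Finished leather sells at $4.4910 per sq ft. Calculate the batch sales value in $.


Raw_total = N * avg_area = 112 * 39.1930 = 4389.6160 sq ft
Finished = Raw_total * yield / 100 = 4389.6160 * 66.3290 / 100 = 2911.5884 sq ft
Value = Finished * price = 2911.5884 * 4.4910 = 13075.9435 $


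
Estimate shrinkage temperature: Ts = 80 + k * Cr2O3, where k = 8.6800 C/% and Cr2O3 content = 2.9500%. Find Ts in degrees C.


Formula: Ts = 80 + k * Cr2O3
Substituting: Ts = 80 + 8.6800 * 2.9500
Result: 105.6060 C


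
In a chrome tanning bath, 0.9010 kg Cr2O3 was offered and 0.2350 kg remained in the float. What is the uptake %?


Formula: Uptake = (offered - residual) / offered * 100
Substituting: Uptake = (0.9010 - 0.2350) / 0.9010 * 100
Result: 73.9179 %


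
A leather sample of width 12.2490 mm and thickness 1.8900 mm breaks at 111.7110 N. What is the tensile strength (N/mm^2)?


Formula: TS = force / (width * thickness)
Substituting: TS = 111.7110 / (12.2490 * 1.8900)
Result: 4.8254 N/mm^2


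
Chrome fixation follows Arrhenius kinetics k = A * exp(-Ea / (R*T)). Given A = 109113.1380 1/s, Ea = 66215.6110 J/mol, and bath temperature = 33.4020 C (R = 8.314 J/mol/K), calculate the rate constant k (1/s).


T_K = T_C + 273.15 = 33.4020 + 273.15 = 306.5520 K
exponent = -Ea / (R * T_K) = -66215.6110 / (8.314 * 306.5520) = -25.9804
k = A * exp(exponent) = 109113.1380 * exp(-25.9804) = 5.6849e-07 1/s


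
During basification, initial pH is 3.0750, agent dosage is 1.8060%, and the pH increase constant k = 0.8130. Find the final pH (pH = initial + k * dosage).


Formula: pH_final = pH_initial + k * base_pct
Substituting: pH_final = 3.0750 + 0.8130 * 1.8060
Result: 4.5433


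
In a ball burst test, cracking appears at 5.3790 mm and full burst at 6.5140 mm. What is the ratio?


Formula: Ratio = crack / burst
Substituting: Ratio = 5.3790 / 6.5140
Result: 0.8258


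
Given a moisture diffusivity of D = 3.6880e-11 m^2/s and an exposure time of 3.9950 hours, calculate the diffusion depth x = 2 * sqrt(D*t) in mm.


t = 3.9950 hr * 3600 = 14382.0000 s
D * t = 3.6880e-11 * 14382.0000 = 5.3041e-07
x = 2 * sqrt(D*t) = 2 * sqrt(5.3041e-07) = 0.00145658 m = 1.4566 mm


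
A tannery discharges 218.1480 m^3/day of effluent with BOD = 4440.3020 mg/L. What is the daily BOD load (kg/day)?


Formula: BOD_load = volume * conc / 1000
Substituting: BOD_load = 218.1480 * 4440.3020 / 1000
Result: 968.6430 kg/day


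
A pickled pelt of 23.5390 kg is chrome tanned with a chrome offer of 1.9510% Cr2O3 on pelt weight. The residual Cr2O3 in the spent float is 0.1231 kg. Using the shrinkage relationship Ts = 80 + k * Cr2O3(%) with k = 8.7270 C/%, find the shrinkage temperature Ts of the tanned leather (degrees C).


Offered = pelt * offer_pct / 100 = 23.5390 * 1.9510 / 100 = 0.4592 kg
Uptake = offered - residual = 0.4592 - 0.1231 = 0.3361 kg
Cr2O3% on pelt = uptake / pelt * 100 = 0.3361 / 23.5390 * 100 = 1.4280 %
Ts = 80 + k * Cr2O3% = 80 + 8.7270 * 1.4280 = 92.4625 C


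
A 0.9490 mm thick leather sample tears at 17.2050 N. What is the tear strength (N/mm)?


Formula: Tear strength = force / thickness
Substituting: Tear strength = 17.2050 / 0.9490
Result: 18.1296 N/mm


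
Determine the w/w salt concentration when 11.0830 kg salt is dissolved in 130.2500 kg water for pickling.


Formula: Conc = salt / (water + salt) * 100
Substituting: Conc = 11.0830 / (130.2500 + 11.0830) * 100
Result: 7.8418 %


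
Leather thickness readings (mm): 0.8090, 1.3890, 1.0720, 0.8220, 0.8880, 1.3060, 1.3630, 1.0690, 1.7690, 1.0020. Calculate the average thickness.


Formula: Average = sum / n
Substituting: Average = 11.4890 / 10
Result: 1.1489 mm


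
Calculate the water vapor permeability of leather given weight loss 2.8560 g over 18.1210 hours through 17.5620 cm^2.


Formula: WVP = loss / (area * time)
Substituting: WVP = 2.8560 / (17.5620 * 18.1210)
Result: 0.00897433 g/(cm^2*hr)


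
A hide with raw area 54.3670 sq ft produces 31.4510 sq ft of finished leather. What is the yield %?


Formula: Yield = finished / raw * 100
Substituting: Yield = 31.4510 / 54.3670 * 100
Result: 57.8494 %


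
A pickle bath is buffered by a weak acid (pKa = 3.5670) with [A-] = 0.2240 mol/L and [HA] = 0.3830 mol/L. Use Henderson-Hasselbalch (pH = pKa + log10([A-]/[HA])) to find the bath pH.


ratio = [A-] / [HA] = 0.2240 / 0.3830 = 0.5849
log10(ratio) = -0.2330
pH = pKa + log10(ratio) = 3.5670 - 0.2330 = 3.3340


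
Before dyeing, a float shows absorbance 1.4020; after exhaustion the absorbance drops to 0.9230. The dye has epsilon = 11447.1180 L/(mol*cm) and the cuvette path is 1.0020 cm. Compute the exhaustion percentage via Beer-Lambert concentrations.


c_initial = A_i / (epsilon * l) = 1.4020 / (11447.1180 * 1.0020) = 1.2223e-04 mol/L
c_final = A_f / (epsilon * l) = 0.9230 / (11447.1180 * 1.0020) = 8.0471e-05 mol/L
Exhaustion = (c_initial - c_final) / c_initial * 100 = (1.2223e-04 - 8.0471e-05) / 1.2223e-04 * 100 = 34.1655 %


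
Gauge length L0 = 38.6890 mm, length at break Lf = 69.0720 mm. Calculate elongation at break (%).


Formula: Elongation = (Lf - L0) / L0 * 100
Substituting: Elongation = (69.0720 - 38.6890) / 38.6890 * 100
Result: 78.5314 %


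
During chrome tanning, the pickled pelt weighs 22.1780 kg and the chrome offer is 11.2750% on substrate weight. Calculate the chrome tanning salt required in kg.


Formula: Chrome = substrate * pct / 100
Substituting: Chrome = 22.1780 * 11.2750 / 100
Result: 2.5006 kg


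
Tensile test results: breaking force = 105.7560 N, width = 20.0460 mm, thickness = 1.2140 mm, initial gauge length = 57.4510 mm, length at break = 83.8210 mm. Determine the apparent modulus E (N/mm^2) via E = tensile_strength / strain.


TS = F / (w * t) = 105.7560 / (20.0460 * 1.2140) = 4.3457 N/mm^2
strain = (Lf - L0) / L0 = (83.8210 - 57.4510) / 57.4510 = 0.4590
E = TS / strain = 4.3457 / 0.4590 = 9.4677 N/mm^2


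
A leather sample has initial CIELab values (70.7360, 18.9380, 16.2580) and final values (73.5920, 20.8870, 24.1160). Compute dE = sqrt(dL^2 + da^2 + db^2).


dL = 2.8560, da = 1.9490, db = 7.8580
dE = sqrt(2.8560^2 + 1.9490^2 + 7.8580^2) = 8.5851


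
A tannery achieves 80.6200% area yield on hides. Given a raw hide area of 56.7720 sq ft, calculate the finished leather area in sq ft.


Formula: finished = raw * yield / 100
Substituting: finished = 56.7720 * 80.6200 / 100
Result: 45.7696 sq ft


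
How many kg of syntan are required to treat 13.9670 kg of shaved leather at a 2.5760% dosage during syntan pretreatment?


Formula: Syntan = substrate * pct / 100
Substituting: Syntan = 13.9670 * 2.5760 / 100
Result: 0.3598 kg


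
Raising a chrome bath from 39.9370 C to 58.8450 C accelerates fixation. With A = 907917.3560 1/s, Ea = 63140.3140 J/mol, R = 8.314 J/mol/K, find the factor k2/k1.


T1 = 39.9370 + 273.15 = 313.0870 K; T2 = 58.8450 + 273.15 = 331.9950 K
k1 = A * exp(-Ea/(R*T1)) = 907917.3560 * exp(-63140.3140/(8.314*313.0870)) = 2.6515e-05 1/s
k2 = A * exp(-Ea/(R*T2)) = 907917.3560 * exp(-63140.3140/(8.314*331.9950)) = 1.0555e-04 1/s
k2/k1 = 1.0555e-04 / 2.6515e-05 = 3.9808
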